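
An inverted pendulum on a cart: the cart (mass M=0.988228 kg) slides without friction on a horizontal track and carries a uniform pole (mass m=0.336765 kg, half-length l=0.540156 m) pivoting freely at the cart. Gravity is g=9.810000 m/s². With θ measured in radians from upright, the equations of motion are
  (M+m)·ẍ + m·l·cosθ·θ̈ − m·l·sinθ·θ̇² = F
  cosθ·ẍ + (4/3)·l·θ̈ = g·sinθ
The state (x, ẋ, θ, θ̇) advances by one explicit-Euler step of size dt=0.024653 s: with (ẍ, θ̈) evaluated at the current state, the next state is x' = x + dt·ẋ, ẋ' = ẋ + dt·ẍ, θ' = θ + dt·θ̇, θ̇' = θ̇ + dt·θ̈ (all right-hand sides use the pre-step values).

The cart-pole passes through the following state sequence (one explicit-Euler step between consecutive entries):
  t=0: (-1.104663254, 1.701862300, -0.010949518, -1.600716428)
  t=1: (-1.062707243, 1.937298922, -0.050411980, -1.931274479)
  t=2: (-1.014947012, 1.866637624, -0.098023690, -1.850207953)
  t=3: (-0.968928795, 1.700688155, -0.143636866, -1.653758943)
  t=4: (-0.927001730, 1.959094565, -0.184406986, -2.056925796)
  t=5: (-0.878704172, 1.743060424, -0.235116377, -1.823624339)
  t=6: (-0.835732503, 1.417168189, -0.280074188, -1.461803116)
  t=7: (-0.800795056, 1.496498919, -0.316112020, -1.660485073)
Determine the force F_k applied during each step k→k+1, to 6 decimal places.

F_0 = 10.219889 N
F_1 = -3.166152 N
F_2 = -7.415561 N
F_3 = 11.015261 N
F_4 = -9.777525 N
F_5 = -14.778087 N
F_6 = 2.962256 N

step 0→1:
  ẍ = (ẋ'−ẋ)/dt = (1.937298922−1.701862300)/0.024653 = 9.550019
  θ̈ = (θ̇'−θ̇)/dt = (-1.931274479−-1.600716428)/0.024653 = -13.408431
  sinθ=-0.010949, cosθ=0.999940
  F = (M+m)·ẍ + m·l·cosθ·θ̈ − m·l·sinθ·θ̇² = 12.653709 + -2.438923 − -0.005103 = 10.219889
step 1→2:
  ẍ = (ẋ'−ẋ)/dt = (1.866637624−1.937298922)/0.024653 = -2.866235
  θ̈ = (θ̇'−θ̇)/dt = (-1.850207953−-1.931274479)/0.024653 = 3.288303
  sinθ=-0.050391, cosθ=0.998730
  F = (M+m)·ẍ + m·l·cosθ·θ̈ − m·l·sinθ·θ̇² = -3.797742 + 0.597401 − -0.034189 = -3.166152
step 2→3:
  ẍ = (ẋ'−ẋ)/dt = (1.700688155−1.866637624)/0.024653 = -6.731411
  θ̈ = (θ̇'−θ̇)/dt = (-1.653758943−-1.850207953)/0.024653 = 7.968564
  sinθ=-0.097867, cosθ=0.995200
  F = (M+m)·ẍ + m·l·cosθ·θ̈ − m·l·sinθ·θ̇² = -8.919072 + 1.442568 − -0.060943 = -7.415561
step 3→4:
  ẍ = (ẋ'−ẋ)/dt = (1.959094565−1.700688155)/0.024653 = 10.481743
  θ̈ = (θ̇'−θ̇)/dt = (-2.056925796−-1.653758943)/0.024653 = -16.353663
  sinθ=-0.143143, cosθ=0.989702
  F = (M+m)·ẍ + m·l·cosθ·θ̈ − m·l·sinθ·θ̇² = 13.888236 + -2.944189 − -0.071213 = 11.015261
step 4→5:
  ẍ = (ẋ'−ẋ)/dt = (1.743060424−1.959094565)/0.024653 = -8.762996
  θ̈ = (θ̇'−θ̇)/dt = (-1.823624339−-2.056925796)/0.024653 = 9.463410
  sinθ=-0.183364, cosθ=0.983045
  F = (M+m)·ẍ + m·l·cosθ·θ̈ − m·l·sinθ·θ̇² = -11.610908 + 1.692261 − -0.141123 = -9.777525
step 5→6:
  ẍ = (ẋ'−ẋ)/dt = (1.417168189−1.743060424)/0.024653 = -13.219172
  θ̈ = (θ̇'−θ̇)/dt = (-1.461803116−-1.823624339)/0.024653 = 14.676560
  sinθ=-0.232956, cosθ=0.972487
  F = (M+m)·ẍ + m·l·cosθ·θ̈ − m·l·sinθ·θ̇² = -17.515310 + 2.596297 − -0.140926 = -14.778087
step 6→7:
  ẍ = (ẋ'−ẋ)/dt = (1.496498919−1.417168189)/0.024653 = 3.217894
  θ̈ = (θ̇'−θ̇)/dt = (-1.660485073−-1.461803116)/0.024653 = -8.059139
  sinθ=-0.276427, cosθ=0.961035
  F = (M+m)·ẍ + m·l·cosθ·θ̈ − m·l·sinθ·θ̇² = 4.263686 + -1.408880 − -0.107449 = 2.962256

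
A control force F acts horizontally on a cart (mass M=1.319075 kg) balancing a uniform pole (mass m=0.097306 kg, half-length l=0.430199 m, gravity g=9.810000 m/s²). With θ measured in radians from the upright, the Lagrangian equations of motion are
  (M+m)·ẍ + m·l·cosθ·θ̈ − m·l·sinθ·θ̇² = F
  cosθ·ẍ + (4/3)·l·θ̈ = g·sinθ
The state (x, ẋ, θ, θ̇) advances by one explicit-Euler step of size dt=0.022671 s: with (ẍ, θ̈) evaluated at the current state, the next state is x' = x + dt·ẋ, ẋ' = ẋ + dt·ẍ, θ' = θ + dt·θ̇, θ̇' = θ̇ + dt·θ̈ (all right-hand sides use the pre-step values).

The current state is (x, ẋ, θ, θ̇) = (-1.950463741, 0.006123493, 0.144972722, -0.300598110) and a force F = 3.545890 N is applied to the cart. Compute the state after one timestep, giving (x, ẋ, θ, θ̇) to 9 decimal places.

(-1.950324915, 0.064179584, 0.138157862, -0.344736284)

sinθ=0.144465438, cosθ=0.989509847
temp = (F + m·l·θ̇²·sinθ)/(M+m) = (3.545890 + 0.000546444)/1.416381 = 2.503871800
θ̈ = (g·sinθ − cosθ·temp)/(l·(4/3 − m·cos²θ/(M+m))) = -1.946900162
ẍ = temp − m·l·θ̈·cosθ/(M+m) = 2.560808557
Euler: x'=-1.950463741+0.022671·0.006123493=-1.950324915, ẋ'=0.006123493+0.022671·2.560808557=0.064179584
       θ'=0.144972722+0.022671·-0.300598110=0.138157862, θ̇'=-0.300598110+0.022671·-1.946900162=-0.344736284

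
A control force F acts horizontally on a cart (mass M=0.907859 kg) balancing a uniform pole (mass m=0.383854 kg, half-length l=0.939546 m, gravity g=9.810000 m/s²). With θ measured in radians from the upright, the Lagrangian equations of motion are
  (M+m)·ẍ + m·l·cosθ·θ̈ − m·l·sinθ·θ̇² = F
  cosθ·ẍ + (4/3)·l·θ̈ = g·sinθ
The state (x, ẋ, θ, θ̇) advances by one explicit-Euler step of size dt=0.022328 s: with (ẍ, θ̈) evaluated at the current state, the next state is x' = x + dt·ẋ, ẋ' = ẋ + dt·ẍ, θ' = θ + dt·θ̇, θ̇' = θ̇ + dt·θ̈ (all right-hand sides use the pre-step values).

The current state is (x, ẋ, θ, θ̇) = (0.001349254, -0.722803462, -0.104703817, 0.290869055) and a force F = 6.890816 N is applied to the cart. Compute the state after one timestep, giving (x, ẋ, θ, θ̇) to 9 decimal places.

sinθ=-0.104512612, cosθ=0.994523561
temp = (F + m·l·θ̇²·sinθ)/(M+m) = (6.890816 + -0.003188951)/1.291713 = 5.332165155
θ̈ = (g·sinθ − cosθ·temp)/(l·(4/3 − m·cos²θ/(M+m))) = -6.480020813
ẍ = temp − m·l·θ̈·cosθ/(M+m) = 7.131489953
Euler: x'=0.001349254+0.022328·-0.722803462=-0.014789502, ẋ'=-0.722803462+0.022328·7.131489953=-0.563571554
       θ'=-0.104703817+0.022328·0.290869055=-0.098209293, θ̇'=0.290869055+0.022328·-6.480020813=0.146183150

(-0.014789502, -0.563571554, -0.098209293, 0.146183150)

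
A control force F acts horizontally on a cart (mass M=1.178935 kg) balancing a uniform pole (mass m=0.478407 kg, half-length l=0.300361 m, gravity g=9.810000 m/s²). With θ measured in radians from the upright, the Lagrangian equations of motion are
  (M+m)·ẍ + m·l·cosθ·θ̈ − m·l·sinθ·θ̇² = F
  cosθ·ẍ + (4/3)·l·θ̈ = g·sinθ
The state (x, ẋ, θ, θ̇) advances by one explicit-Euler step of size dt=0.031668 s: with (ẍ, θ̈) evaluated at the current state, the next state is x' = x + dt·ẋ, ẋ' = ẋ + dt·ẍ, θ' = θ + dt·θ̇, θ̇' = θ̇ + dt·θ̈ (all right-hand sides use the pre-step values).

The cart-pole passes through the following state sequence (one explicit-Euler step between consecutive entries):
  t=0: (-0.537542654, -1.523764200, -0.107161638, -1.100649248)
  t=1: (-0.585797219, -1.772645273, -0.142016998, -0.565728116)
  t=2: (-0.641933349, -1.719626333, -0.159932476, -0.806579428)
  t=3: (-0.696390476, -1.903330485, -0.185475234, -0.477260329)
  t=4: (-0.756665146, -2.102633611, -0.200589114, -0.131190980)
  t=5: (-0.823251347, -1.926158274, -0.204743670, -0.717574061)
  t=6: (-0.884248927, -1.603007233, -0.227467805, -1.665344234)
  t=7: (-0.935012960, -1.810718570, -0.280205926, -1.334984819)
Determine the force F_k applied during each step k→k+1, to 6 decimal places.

F_0 = -10.593248 N
F_1 = 1.699381 N
F_2 = -8.124025 N
F_3 = -8.881105 N
F_4 = 6.628927 N
F_5 = 12.716405 N
F_6 = -9.320279 N

step 0→1:
  ẍ = (ẋ'−ẋ)/dt = (-1.772645273−-1.523764200)/0.031668 = -7.859071
  θ̈ = (θ̇'−θ̇)/dt = (-0.565728116−-1.100649248)/0.031668 = 16.891535
  sinθ=-0.106957, cosθ=0.994264
  F = (M+m)·ẍ + m·l·cosθ·θ̈ − m·l·sinθ·θ̇² = -13.025169 + 2.413303 − -0.018619 = -10.593248
step 1→2:
  ẍ = (ẋ'−ẋ)/dt = (-1.719626333−-1.772645273)/0.031668 = 1.674212
  θ̈ = (θ̇'−θ̇)/dt = (-0.806579428−-0.565728116)/0.031668 = -7.605511
  sinθ=-0.141540, cosθ=0.989933
  F = (M+m)·ẍ + m·l·cosθ·θ̈ − m·l·sinθ·θ̇² = 2.774742 + -1.081870 − -0.006509 = 1.699381
step 2→3:
  ẍ = (ẋ'−ẋ)/dt = (-1.903330485−-1.719626333)/0.031668 = -5.800940
  θ̈ = (θ̇'−θ̇)/dt = (-0.477260329−-0.806579428)/0.031668 = 10.399113
  sinθ=-0.159252, cosθ=0.987238
  F = (M+m)·ẍ + m·l·cosθ·θ̈ − m·l·sinθ·θ̇² = -9.614141 + 1.475228 − -0.014887 = -8.124025
step 3→4:
  ẍ = (ẋ'−ẋ)/dt = (-2.102633611−-1.903330485)/0.031668 = -6.293518
  θ̈ = (θ̇'−θ̇)/dt = (-0.131190980−-0.477260329)/0.031668 = 10.928046
  sinθ=-0.184414, cosθ=0.982849
  F = (M+m)·ẍ + m·l·cosθ·θ̈ − m·l·sinθ·θ̇² = -10.430512 + 1.543371 − -0.006036 = -8.881105
step 4→5:
  ẍ = (ẋ'−ẋ)/dt = (-1.926158274−-2.102633611)/0.031668 = 5.572671
  θ̈ = (θ̇'−θ̇)/dt = (-0.717574061−-0.131190980)/0.031668 = -18.516581
  sinθ=-0.199247, cosθ=0.979949
  F = (M+m)·ẍ + m·l·cosθ·θ̈ − m·l·sinθ·θ̇² = 9.235821 + -2.607387 − -0.000493 = 6.628927
step 5→6:
  ẍ = (ẋ'−ẋ)/dt = (-1.603007233−-1.926158274)/0.031668 = 10.204340
  θ̈ = (θ̇'−θ̇)/dt = (-1.665344234−-0.717574061)/0.031668 = -29.928324
  sinθ=-0.203316, cosθ=0.979113
  F = (M+m)·ẍ + m·l·cosθ·θ̈ − m·l·sinθ·θ̇² = 16.912081 + -4.210720 − -0.015043 = 12.716405
step 6→7:
  ẍ = (ẋ'−ẋ)/dt = (-1.810718570−-1.603007233)/0.031668 = -6.559029
  θ̈ = (θ̇'−θ̇)/dt = (-1.334984819−-1.665344234)/0.031668 = 10.431963
  sinθ=-0.225511, cosθ=0.974241
  F = (M+m)·ẍ + m·l·cosθ·θ̈ − m·l·sinθ·θ̇² = -10.870555 + 1.460405 − -0.089871 = -9.320279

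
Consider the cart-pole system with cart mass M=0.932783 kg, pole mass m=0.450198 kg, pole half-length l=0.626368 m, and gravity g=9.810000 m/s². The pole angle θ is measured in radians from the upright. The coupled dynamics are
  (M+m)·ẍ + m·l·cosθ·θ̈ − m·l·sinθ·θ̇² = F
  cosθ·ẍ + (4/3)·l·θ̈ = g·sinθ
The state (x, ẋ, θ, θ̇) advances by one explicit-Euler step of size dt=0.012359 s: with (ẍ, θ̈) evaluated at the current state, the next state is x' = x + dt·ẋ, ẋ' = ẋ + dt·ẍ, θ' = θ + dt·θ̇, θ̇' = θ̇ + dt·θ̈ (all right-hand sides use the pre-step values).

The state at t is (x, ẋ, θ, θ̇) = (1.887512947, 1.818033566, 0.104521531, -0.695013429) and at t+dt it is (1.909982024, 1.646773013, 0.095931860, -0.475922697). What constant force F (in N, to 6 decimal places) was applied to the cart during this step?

ẍ = (ẋ'−ẋ)/dt = (1.646773013−1.818033566)/0.012359 = -13.857153
θ̈ = (θ̇'−θ̇)/dt = (-0.475922697−-0.695013429)/0.012359 = 17.727222
sinθ=0.104331, cosθ=0.994543
F = (M+m)·ẍ + m·l·cosθ·θ̈ − m·l·sinθ·θ̇² = -19.164179 + 4.971612 − 0.014211 = -14.206779

F = -14.206779 N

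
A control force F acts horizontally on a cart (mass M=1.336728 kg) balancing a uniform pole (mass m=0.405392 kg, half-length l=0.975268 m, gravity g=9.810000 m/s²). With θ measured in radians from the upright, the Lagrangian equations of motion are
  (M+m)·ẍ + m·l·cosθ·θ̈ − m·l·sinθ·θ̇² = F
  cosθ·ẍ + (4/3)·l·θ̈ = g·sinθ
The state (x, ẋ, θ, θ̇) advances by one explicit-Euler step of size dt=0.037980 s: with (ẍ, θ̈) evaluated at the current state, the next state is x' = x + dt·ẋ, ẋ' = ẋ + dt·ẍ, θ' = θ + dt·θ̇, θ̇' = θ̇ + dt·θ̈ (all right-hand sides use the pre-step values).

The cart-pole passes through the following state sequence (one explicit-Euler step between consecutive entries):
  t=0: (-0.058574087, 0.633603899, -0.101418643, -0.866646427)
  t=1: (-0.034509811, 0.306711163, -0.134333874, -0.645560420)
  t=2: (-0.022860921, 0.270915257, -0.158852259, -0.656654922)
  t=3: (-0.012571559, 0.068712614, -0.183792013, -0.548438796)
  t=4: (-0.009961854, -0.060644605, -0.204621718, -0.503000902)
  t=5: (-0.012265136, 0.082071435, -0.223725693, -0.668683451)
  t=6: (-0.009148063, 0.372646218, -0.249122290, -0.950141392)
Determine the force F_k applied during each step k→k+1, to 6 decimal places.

step 0→1:
  ẍ = (ẋ'−ẋ)/dt = (0.306711163−0.633603899)/0.037980 = -8.606970
  θ̈ = (θ̇'−θ̇)/dt = (-0.645560420−-0.866646427)/0.037980 = 5.821117
  sinθ=-0.101245, cosθ=0.994862
  F = (M+m)·ẍ + m·l·cosθ·θ̈ − m·l·sinθ·θ̇² = -14.994375 + 2.289645 − -0.030065 = -12.674666
step 1→2:
  ẍ = (ẋ'−ẋ)/dt = (0.270915257−0.306711163)/0.037980 = -0.942494
  θ̈ = (θ̇'−θ̇)/dt = (-0.656654922−-0.645560420)/0.037980 = -0.292114
  sinθ=-0.133930, cosθ=0.990991
  F = (M+m)·ẍ + m·l·cosθ·θ̈ − m·l·sinθ·θ̇² = -1.641937 + -0.114452 − -0.022067 = -1.734321
step 2→3:
  ẍ = (ẋ'−ẋ)/dt = (0.068712614−0.270915257)/0.037980 = -5.323924
  θ̈ = (θ̇'−θ̇)/dt = (-0.548438796−-0.656654922)/0.037980 = 2.849292
  sinθ=-0.158185, cosθ=0.987409
  F = (M+m)·ẍ + m·l·cosθ·θ̈ − m·l·sinθ·θ̇² = -9.274915 + 1.112330 − -0.026967 = -8.135618
step 3→4:
  ẍ = (ẋ'−ẋ)/dt = (-0.060644605−0.068712614)/0.037980 = -3.405930
  θ̈ = (θ̇'−θ̇)/dt = (-0.503000902−-0.548438796)/0.037980 = 1.196364
  sinθ=-0.182759, cosθ=0.983158
  F = (M+m)·ẍ + m·l·cosθ·θ̈ − m·l·sinθ·θ̇² = -5.933539 + 0.465035 − -0.021734 = -5.446770
step 4→5:
  ẍ = (ẋ'−ẋ)/dt = (0.082071435−-0.060644605)/0.037980 = 3.757663
  θ̈ = (θ̇'−θ̇)/dt = (-0.668683451−-0.503000902)/0.037980 = -4.362363
  sinθ=-0.203197, cosθ=0.979138
  F = (M+m)·ẍ + m·l·cosθ·θ̈ − m·l·sinθ·θ̇² = 6.546300 + -1.688748 − -0.020326 = 4.877878
step 5→6:
  ẍ = (ẋ'−ẋ)/dt = (0.372646218−0.082071435)/0.037980 = 7.650732
  θ̈ = (θ̇'−θ̇)/dt = (-0.950141392−-0.668683451)/0.037980 = -7.410688
  sinθ=-0.221864, cosθ=0.975078
  F = (M+m)·ẍ + m·l·cosθ·θ̈ − m·l·sinθ·θ̇² = 13.328492 + -2.856912 − -0.039222 = 10.510802

F_0 = -12.674666 N
F_1 = -1.734321 N
F_2 = -8.135618 N
F_3 = -5.446770 N
F_4 = 4.877878 N
F_5 = 10.510802 N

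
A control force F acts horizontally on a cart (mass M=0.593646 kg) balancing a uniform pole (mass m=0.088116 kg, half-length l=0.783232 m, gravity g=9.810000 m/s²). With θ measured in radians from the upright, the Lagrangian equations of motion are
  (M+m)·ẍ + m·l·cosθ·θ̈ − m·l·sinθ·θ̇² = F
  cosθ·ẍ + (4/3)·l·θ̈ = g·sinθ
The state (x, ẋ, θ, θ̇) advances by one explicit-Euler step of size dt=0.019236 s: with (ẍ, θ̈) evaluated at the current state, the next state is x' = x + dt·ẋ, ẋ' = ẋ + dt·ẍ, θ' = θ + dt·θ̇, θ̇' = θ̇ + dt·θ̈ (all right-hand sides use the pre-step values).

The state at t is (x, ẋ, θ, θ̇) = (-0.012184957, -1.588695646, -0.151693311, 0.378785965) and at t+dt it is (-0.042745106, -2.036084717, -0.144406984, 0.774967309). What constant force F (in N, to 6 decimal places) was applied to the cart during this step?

F = -14.449756 N

ẍ = (ẋ'−ẋ)/dt = (-2.036084717−-1.588695646)/0.019236 = -23.257906
θ̈ = (θ̇'−θ̇)/dt = (0.774967309−0.378785965)/0.019236 = 20.595828
sinθ=-0.151112, cosθ=0.988517
F = (M+m)·ẍ + m·l·cosθ·θ̈ − m·l·sinθ·θ̇² = -15.856356 + 1.405104 − -0.001496 = -14.449756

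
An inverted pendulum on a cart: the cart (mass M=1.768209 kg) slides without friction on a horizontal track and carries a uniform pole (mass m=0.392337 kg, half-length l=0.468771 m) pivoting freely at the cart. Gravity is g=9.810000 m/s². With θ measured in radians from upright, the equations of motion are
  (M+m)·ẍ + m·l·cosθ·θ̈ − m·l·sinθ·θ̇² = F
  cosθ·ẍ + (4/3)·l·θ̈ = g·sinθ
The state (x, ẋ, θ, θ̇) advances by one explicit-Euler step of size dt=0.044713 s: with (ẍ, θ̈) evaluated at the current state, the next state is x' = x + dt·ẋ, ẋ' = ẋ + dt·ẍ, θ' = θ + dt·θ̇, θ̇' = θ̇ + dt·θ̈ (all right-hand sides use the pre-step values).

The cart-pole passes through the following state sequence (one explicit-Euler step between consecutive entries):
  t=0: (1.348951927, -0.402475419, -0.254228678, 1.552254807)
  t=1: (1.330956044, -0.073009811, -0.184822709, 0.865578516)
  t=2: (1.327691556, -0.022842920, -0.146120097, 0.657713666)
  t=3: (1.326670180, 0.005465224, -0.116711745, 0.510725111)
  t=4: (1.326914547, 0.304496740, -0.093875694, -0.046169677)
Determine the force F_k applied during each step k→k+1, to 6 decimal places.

step 0→1:
  ẍ = (ẋ'−ẋ)/dt = (-0.073009811−-0.402475419)/0.044713 = 7.368452
  θ̈ = (θ̇'−θ̇)/dt = (0.865578516−1.552254807)/0.044713 = -15.357419
  sinθ=-0.251499, cosθ=0.967858
  F = (M+m)·ẍ + m·l·cosθ·θ̈ − m·l·sinθ·θ̇² = 15.919880 + -2.733693 − -0.111451 = 13.297638
step 1→2:
  ẍ = (ẋ'−ẋ)/dt = (-0.022842920−-0.073009811)/0.044713 = 1.121976
  θ̈ = (θ̇'−θ̇)/dt = (0.657713666−0.865578516)/0.044713 = -4.648868
  sinθ=-0.183772, cosθ=0.982969
  F = (M+m)·ẍ + m·l·cosθ·θ̈ − m·l·sinθ·θ̇² = 2.424080 + -0.840441 − -0.025323 = 1.608962
step 2→3:
  ẍ = (ẋ'−ẋ)/dt = (0.005465224−-0.022842920)/0.044713 = 0.633108
  θ̈ = (θ̇'−θ̇)/dt = (0.510725111−0.657713666)/0.044713 = -3.287378
  sinθ=-0.145601, cosθ=0.989343
  F = (M+m)·ẍ + m·l·cosθ·θ̈ − m·l·sinθ·θ̇² = 1.367858 + -0.598159 − -0.011584 = 0.781283
step 3→4:
  ẍ = (ẋ'−ẋ)/dt = (0.304496740−0.005465224)/0.044713 = 6.687798
  θ̈ = (θ̇'−θ̇)/dt = (-0.046169677−0.510725111)/0.044713 = -12.454874
  sinθ=-0.116447, cosθ=0.993197
  F = (M+m)·ẍ + m·l·cosθ·θ̈ − m·l·sinθ·θ̇² = 14.449295 + -2.275070 − -0.005586 = 12.179812

F_0 = 13.297638 N
F_1 = 1.608962 N
F_2 = 0.781283 N
F_3 = 12.179812 N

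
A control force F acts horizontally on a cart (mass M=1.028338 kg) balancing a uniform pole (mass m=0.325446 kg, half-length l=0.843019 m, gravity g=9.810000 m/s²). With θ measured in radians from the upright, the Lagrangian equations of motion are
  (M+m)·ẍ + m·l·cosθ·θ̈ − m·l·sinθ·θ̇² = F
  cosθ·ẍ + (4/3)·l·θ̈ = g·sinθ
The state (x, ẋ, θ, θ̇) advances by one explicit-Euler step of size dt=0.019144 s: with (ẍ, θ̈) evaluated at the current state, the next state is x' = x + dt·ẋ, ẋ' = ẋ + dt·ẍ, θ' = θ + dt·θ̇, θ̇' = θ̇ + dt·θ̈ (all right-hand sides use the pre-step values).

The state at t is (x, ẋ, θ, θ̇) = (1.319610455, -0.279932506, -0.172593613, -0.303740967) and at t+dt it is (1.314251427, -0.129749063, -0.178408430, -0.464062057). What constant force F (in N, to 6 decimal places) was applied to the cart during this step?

ẍ = (ẋ'−ẋ)/dt = (-0.129749063−-0.279932506)/0.019144 = 7.844935
θ̈ = (θ̇'−θ̇)/dt = (-0.464062057−-0.303740967)/0.019144 = -8.374482
sinθ=-0.171738, cosθ=0.985143
F = (M+m)·ẍ + m·l·cosθ·θ̈ − m·l·sinθ·θ̇² = 10.620348 + -2.263463 − -0.004347 = 8.361232

F = 8.361232 N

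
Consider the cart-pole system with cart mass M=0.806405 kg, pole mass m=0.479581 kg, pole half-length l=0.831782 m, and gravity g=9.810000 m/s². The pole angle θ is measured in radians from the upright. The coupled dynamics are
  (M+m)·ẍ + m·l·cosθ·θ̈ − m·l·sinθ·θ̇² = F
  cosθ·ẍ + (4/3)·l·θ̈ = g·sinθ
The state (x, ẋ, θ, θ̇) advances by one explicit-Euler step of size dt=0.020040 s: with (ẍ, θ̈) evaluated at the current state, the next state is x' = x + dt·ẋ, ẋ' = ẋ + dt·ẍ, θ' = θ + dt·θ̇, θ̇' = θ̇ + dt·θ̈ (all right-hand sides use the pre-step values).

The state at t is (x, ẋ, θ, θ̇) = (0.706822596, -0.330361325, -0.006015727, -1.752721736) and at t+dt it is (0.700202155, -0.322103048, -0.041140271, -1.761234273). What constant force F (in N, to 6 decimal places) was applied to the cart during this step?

F = 0.367870 N

ẍ = (ẋ'−ẋ)/dt = (-0.322103048−-0.330361325)/0.020040 = 0.412090
θ̈ = (θ̇'−θ̇)/dt = (-1.761234273−-1.752721736)/0.020040 = -0.424777
sinθ=-0.006016, cosθ=0.999982
F = (M+m)·ẍ + m·l·cosθ·θ̈ − m·l·sinθ·θ̇² = 0.529942 + -0.169444 − -0.007372 = 0.367870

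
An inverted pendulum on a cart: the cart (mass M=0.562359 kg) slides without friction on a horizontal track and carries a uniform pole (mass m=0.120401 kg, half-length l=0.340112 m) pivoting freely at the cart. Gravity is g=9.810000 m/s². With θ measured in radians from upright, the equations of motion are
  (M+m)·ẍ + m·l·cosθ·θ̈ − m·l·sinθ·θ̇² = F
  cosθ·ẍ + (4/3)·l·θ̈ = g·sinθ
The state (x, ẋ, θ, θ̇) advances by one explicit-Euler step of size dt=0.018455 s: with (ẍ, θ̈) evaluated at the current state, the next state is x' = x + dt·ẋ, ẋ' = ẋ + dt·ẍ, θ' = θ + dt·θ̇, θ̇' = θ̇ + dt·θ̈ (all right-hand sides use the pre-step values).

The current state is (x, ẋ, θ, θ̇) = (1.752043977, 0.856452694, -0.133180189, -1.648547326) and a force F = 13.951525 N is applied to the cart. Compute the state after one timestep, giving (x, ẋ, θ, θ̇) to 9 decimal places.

(1.767849811, 1.293038259, -0.163604130, -2.655773549)

sinθ=-0.132786836, cosθ=0.991144619
temp = (F + m·l·θ̇²·sinθ)/(M+m) = (13.951525 + -0.014777804)/0.682760 = 20.412366272
θ̈ = (g·sinθ − cosθ·temp)/(l·(4/3 − m·cos²θ/(M+m))) = -54.577416591
ẍ = temp − m·l·θ̈·cosθ/(M+m) = 23.656763201
Euler: x'=1.752043977+0.018455·0.856452694=1.767849811, ẋ'=0.856452694+0.018455·23.656763201=1.293038259
       θ'=-0.133180189+0.018455·-1.648547326=-0.163604130, θ̇'=-1.648547326+0.018455·-54.577416591=-2.655773549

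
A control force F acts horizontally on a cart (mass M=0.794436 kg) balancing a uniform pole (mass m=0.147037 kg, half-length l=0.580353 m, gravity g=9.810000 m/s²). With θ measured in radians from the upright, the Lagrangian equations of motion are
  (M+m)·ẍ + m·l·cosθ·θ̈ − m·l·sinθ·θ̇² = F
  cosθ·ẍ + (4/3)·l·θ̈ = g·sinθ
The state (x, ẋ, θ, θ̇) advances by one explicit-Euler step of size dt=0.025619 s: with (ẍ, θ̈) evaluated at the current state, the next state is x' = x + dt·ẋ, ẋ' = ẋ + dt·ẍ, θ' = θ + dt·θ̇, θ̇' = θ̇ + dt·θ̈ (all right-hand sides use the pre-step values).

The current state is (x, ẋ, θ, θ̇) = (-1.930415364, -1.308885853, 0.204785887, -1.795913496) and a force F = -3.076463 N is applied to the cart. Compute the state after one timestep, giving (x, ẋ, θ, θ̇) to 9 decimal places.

(-1.963947711, -1.408077957, 0.158776379, -1.604356280)

sinθ=0.203357526, cosθ=0.979104548
temp = (F + m·l·θ̇²·sinθ)/(M+m) = (-3.076463 + 0.055969309)/0.941473 = -3.208263743
θ̈ = (g·sinθ − cosθ·temp)/(l·(4/3 − m·cos²θ/(M+m))) = 7.477154282
ẍ = temp − m·l·θ̈·cosθ/(M+m) = -3.871817951
Euler: x'=-1.930415364+0.025619·-1.308885853=-1.963947711, ẋ'=-1.308885853+0.025619·-3.871817951=-1.408077957
       θ'=0.204785887+0.025619·-1.795913496=0.158776379, θ̇'=-1.795913496+0.025619·7.477154282=-1.604356280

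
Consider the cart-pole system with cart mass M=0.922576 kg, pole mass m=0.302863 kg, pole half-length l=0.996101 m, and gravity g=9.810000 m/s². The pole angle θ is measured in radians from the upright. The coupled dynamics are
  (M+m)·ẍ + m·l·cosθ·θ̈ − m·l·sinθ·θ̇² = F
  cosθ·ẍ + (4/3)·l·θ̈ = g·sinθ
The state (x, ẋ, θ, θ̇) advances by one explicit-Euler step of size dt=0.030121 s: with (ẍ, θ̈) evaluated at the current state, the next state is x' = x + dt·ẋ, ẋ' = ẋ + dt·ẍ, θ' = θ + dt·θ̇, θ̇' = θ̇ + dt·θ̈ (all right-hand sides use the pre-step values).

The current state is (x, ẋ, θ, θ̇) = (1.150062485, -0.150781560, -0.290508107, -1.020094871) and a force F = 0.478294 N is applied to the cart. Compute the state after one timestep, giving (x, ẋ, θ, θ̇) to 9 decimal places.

sinθ=-0.286439079, cosθ=0.958098457
temp = (F + m·l·θ̇²·sinθ)/(M+m) = (0.478294 + -0.089921386)/1.225439 = 0.316925293
θ̈ = (g·sinθ − cosθ·temp)/(l·(4/3 − m·cos²θ/(M+m))) = -2.825034551
ẍ = temp − m·l·θ̈·cosθ/(M+m) = 0.983259031
Euler: x'=1.150062485+0.030121·-0.150781560=1.145520794, ẋ'=-0.150781560+0.030121·0.983259031=-0.121164815
       θ'=-0.290508107+0.030121·-1.020094871=-0.321234385, θ̇'=-1.020094871+0.030121·-2.825034551=-1.105187737

(1.145520794, -0.121164815, -0.321234385, -1.105187737)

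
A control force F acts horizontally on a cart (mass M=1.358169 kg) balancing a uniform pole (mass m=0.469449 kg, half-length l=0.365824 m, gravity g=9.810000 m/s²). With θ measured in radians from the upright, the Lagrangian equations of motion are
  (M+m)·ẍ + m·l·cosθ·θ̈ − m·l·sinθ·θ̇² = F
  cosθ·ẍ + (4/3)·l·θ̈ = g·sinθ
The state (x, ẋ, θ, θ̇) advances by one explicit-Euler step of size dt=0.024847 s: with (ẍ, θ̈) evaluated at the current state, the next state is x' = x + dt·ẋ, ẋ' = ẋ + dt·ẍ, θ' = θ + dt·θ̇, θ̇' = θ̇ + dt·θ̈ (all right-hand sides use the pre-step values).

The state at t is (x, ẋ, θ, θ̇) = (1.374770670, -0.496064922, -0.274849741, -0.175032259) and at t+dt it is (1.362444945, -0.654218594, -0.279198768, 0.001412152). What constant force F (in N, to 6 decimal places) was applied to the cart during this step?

ẍ = (ẋ'−ẋ)/dt = (-0.654218594−-0.496064922)/0.024847 = -6.365101
θ̈ = (θ̇'−θ̇)/dt = (0.001412152−-0.175032259)/0.024847 = 7.101236
sinθ=-0.271402, cosθ=0.962466
F = (M+m)·ẍ + m·l·cosθ·θ̈ − m·l·sinθ·θ̇² = -11.632974 + 1.173762 − -0.001428 = -10.457784

F = -10.457784 N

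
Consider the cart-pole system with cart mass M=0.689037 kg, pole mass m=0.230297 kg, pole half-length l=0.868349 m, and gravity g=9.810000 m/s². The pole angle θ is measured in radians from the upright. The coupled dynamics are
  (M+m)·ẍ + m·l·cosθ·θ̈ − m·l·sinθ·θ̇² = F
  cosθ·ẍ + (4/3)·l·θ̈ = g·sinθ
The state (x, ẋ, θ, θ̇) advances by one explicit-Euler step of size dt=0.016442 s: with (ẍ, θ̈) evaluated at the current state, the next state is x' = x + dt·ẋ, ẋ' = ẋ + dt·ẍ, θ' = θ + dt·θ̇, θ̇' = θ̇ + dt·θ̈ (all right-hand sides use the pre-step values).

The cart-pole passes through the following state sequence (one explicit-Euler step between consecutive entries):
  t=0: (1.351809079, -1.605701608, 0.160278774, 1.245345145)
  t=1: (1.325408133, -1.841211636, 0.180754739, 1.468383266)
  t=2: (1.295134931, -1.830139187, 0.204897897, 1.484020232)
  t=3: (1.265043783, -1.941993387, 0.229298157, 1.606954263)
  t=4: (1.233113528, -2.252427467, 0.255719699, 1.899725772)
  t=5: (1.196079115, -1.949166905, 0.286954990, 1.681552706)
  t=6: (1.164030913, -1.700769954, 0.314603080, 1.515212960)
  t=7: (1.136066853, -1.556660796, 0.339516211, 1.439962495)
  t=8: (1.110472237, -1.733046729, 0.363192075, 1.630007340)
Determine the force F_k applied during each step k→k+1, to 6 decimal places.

step 0→1:
  ẍ = (ẋ'−ẋ)/dt = (-1.841211636−-1.605701608)/0.016442 = -14.323685
  θ̈ = (θ̇'−θ̇)/dt = (1.468383266−1.245345145)/0.016442 = 13.565145
  sinθ=0.159593, cosθ=0.987183
  F = (M+m)·ẍ + m·l·cosθ·θ̈ − m·l·sinθ·θ̇² = -13.168251 + 2.677963 − 0.049497 = -10.539784
step 1→2:
  ẍ = (ẋ'−ẋ)/dt = (-1.830139187−-1.841211636)/0.016442 = 0.673425
  θ̈ = (θ̇'−θ̇)/dt = (1.484020232−1.468383266)/0.016442 = 0.951038
  sinθ=0.179772, cosθ=0.983708
  F = (M+m)·ẍ + m·l·cosθ·θ̈ − m·l·sinθ·θ̇² = 0.619102 + 0.187088 − 0.077515 = 0.728676
step 2→3:
  ẍ = (ẋ'−ẋ)/dt = (-1.941993387−-1.830139187)/0.016442 = -6.802956
  θ̈ = (θ̇'−θ̇)/dt = (1.606954263−1.484020232)/0.016442 = 7.476829
  sinθ=0.203467, cosθ=0.979082
  F = (M+m)·ẍ + m·l·cosθ·θ̈ − m·l·sinθ·θ̇² = -6.254189 + 1.463926 − 0.089610 = -4.879873
step 3→4:
  ẍ = (ẋ'−ẋ)/dt = (-2.252427467−-1.941993387)/0.016442 = -18.880555
  θ̈ = (θ̇'−θ̇)/dt = (1.899725772−1.606954263)/0.016442 = 17.806320
  sinθ=0.227294, cosθ=0.973826
  F = (M+m)·ẍ + m·l·cosθ·θ̈ − m·l·sinθ·θ̇² = -17.357536 + 3.467673 − 0.117376 = -14.007238
step 4→5:
  ẍ = (ẋ'−ẋ)/dt = (-1.949166905−-2.252427467)/0.016442 = 18.444262
  θ̈ = (θ̇'−θ̇)/dt = (1.681552706−1.899725772)/0.016442 = -13.269253
  sinθ=0.252942, cosθ=0.967482
  F = (M+m)·ẍ + m·l·cosθ·θ̈ − m·l·sinθ·θ̇² = 16.956438 + -2.567271 − 0.182551 = 14.206615
step 5→6:
  ẍ = (ẋ'−ẋ)/dt = (-1.700769954−-1.949166905)/0.016442 = 15.107466
  θ̈ = (θ̇'−θ̇)/dt = (1.515212960−1.681552706)/0.016442 = -10.116759
  sinθ=0.283033, cosθ=0.959110
  F = (M+m)·ẍ + m·l·cosθ·θ̈ − m·l·sinθ·θ̇² = 13.888807 + -1.940405 − 0.160044 = 11.788357
step 6→7:
  ẍ = (ẋ'−ẋ)/dt = (-1.556660796−-1.700769954)/0.016442 = 8.764698
  θ̈ = (θ̇'−θ̇)/dt = (1.439962495−1.515212960)/0.016442 = -4.576722
  sinθ=0.309439, cosθ=0.950919
  F = (M+m)·ẍ + m·l·cosθ·θ̈ − m·l·sinθ·θ̇² = 8.057685 + -0.870324 − 0.142071 = 7.045290
step 7→8:
  ẍ = (ẋ'−ẋ)/dt = (-1.733046729−-1.556660796)/0.016442 = -10.727766
  θ̈ = (θ̇'−θ̇)/dt = (1.630007340−1.439962495)/0.016442 = 11.558499
  sinθ=0.333031, cosθ=0.942916
  F = (M+m)·ẍ + m·l·cosθ·θ̈ − m·l·sinθ·θ̇² = -9.862400 + 2.179501 − 0.138092 = -7.820992

F_0 = -10.539784 N
F_1 = 0.728676 N
F_2 = -4.879873 N
F_3 = -14.007238 N
F_4 = 14.206615 N
F_5 = 11.788357 N
F_6 = 7.045290 N
F_7 = -7.820992 N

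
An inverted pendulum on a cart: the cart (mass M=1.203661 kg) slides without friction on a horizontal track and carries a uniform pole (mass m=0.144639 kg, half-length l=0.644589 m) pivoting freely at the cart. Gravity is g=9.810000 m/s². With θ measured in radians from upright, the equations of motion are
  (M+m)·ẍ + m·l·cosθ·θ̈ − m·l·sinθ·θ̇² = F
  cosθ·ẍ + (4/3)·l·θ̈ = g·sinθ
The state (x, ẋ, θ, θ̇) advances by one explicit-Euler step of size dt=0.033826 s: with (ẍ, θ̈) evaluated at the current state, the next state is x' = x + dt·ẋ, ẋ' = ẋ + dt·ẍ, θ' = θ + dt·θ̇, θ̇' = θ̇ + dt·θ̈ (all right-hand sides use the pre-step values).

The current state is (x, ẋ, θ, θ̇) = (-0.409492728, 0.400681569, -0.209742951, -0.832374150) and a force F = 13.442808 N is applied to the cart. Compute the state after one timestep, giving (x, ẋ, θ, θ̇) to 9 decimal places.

(-0.395939273, 0.771580265, -0.237898839, -1.334857959)

sinθ=-0.208208491, cosθ=0.978084467
temp = (F + m·l·θ̇²·sinθ)/(M+m) = (13.442808 + -0.013449431)/1.348300 = 9.960215508
θ̈ = (g·sinθ − cosθ·temp)/(l·(4/3 − m·cos²θ/(M+m))) = -14.854957977
ẍ = temp − m·l·θ̈·cosθ/(M+m) = 10.964899668
Euler: x'=-0.409492728+0.033826·0.400681569=-0.395939273, ẋ'=0.400681569+0.033826·10.964899668=0.771580265
       θ'=-0.209742951+0.033826·-0.832374150=-0.237898839, θ̇'=-0.832374150+0.033826·-14.854957977=-1.334857959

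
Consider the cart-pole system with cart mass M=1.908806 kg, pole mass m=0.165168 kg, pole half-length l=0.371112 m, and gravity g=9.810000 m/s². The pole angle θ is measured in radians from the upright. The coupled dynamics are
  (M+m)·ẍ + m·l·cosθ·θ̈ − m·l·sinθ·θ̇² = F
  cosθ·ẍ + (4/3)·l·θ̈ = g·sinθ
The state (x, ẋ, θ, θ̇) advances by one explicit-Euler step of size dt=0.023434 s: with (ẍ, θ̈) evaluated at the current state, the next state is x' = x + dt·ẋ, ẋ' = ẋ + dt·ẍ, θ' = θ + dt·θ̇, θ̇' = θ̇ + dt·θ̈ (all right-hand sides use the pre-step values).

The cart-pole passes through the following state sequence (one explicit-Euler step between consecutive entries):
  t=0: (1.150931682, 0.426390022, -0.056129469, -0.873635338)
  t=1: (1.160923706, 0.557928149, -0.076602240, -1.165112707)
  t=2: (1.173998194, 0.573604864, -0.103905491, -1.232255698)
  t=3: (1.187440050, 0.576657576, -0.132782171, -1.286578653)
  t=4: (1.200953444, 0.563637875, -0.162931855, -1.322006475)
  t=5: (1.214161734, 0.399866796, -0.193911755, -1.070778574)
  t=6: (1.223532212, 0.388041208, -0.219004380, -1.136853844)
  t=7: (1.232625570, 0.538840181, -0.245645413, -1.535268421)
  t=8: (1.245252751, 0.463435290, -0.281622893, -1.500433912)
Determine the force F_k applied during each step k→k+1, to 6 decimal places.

step 0→1:
  ẍ = (ẋ'−ẋ)/dt = (0.557928149−0.426390022)/0.023434 = 5.613132
  θ̈ = (θ̇'−θ̇)/dt = (-1.165112707−-0.873635338)/0.023434 = -12.438225
  sinθ=-0.056100, cosθ=0.998425
  F = (M+m)·ẍ + m·l·cosθ·θ̈ − m·l·sinθ·θ̇² = 11.641489 + -0.761211 − -0.002625 = 10.882903
step 1→2:
  ẍ = (ẋ'−ẋ)/dt = (0.573604864−0.557928149)/0.023434 = 0.668973
  θ̈ = (θ̇'−θ̇)/dt = (-1.232255698−-1.165112707)/0.023434 = -2.865195
  sinθ=-0.076527, cosθ=0.997067
  F = (M+m)·ẍ + m·l·cosθ·θ̈ − m·l·sinθ·θ̇² = 1.387433 + -0.175110 − -0.006368 = 1.218691
step 2→3:
  ẍ = (ẋ'−ẋ)/dt = (0.576657576−0.573604864)/0.023434 = 0.130268
  θ̈ = (θ̇'−θ̇)/dt = (-1.286578653−-1.232255698)/0.023434 = -2.318126
  sinθ=-0.103719, cosθ=0.994607
  F = (M+m)·ẍ + m·l·cosθ·θ̈ − m·l·sinθ·θ̇² = 0.270173 + -0.141325 − -0.009654 = 0.138502
step 3→4:
  ẍ = (ẋ'−ẋ)/dt = (0.563637875−0.576657576)/0.023434 = -0.555590
  θ̈ = (θ̇'−θ̇)/dt = (-1.322006475−-1.286578653)/0.023434 = -1.511813
  sinθ=-0.132392, cosθ=0.991197
  F = (M+m)·ẍ + m·l·cosθ·θ̈ − m·l·sinθ·θ̇² = -1.152280 + -0.091852 − -0.013433 = -1.230699
step 4→5:
  ẍ = (ẋ'−ẋ)/dt = (0.399866796−0.563637875)/0.023434 = -6.988610
  θ̈ = (θ̇'−θ̇)/dt = (-1.070778574−-1.322006475)/0.023434 = 10.720658
  sinθ=-0.162212, cosθ=0.986756
  F = (M+m)·ẍ + m·l·cosθ·θ̈ − m·l·sinθ·θ̇² = -14.494195 + 0.648429 − -0.017377 = -13.828389
step 5→6:
  ẍ = (ẋ'−ẋ)/dt = (0.388041208−0.399866796)/0.023434 = -0.504634
  θ̈ = (θ̇'−θ̇)/dt = (-1.136853844−-1.070778574)/0.023434 = -2.819633
  sinθ=-0.192699, cosθ=0.981258
  F = (M+m)·ẍ + m·l·cosθ·θ̈ − m·l·sinθ·θ̇² = -1.046597 + -0.169592 − -0.013543 = -1.202647
step 6→7:
  ẍ = (ẋ'−ẋ)/dt = (0.538840181−0.388041208)/0.023434 = 6.435050
  θ̈ = (θ̇'−θ̇)/dt = (-1.535268421−-1.136853844)/0.023434 = -17.001561
  sinθ=-0.217258, cosθ=0.976114
  F = (M+m)·ẍ + m·l·cosθ·θ̈ − m·l·sinθ·θ̇² = 13.346127 + -1.017233 − -0.017211 = 12.346106
step 7→8:
  ẍ = (ẋ'−ẋ)/dt = (0.463435290−0.538840181)/0.023434 = -3.217756
  θ̈ = (θ̇'−θ̇)/dt = (-1.500433912−-1.535268421)/0.023434 = 1.486494
  sinθ=-0.243182, cosθ=0.969981
  F = (M+m)·ẍ + m·l·cosθ·θ̈ − m·l·sinθ·θ̇² = -6.673542 + 0.088381 − -0.035134 = -6.550027

F_0 = 10.882903 N
F_1 = 1.218691 N
F_2 = 0.138502 N
F_3 = -1.230699 N
F_4 = -13.828389 N
F_5 = -1.202647 N
F_6 = 12.346106 N
F_7 = -6.550027 N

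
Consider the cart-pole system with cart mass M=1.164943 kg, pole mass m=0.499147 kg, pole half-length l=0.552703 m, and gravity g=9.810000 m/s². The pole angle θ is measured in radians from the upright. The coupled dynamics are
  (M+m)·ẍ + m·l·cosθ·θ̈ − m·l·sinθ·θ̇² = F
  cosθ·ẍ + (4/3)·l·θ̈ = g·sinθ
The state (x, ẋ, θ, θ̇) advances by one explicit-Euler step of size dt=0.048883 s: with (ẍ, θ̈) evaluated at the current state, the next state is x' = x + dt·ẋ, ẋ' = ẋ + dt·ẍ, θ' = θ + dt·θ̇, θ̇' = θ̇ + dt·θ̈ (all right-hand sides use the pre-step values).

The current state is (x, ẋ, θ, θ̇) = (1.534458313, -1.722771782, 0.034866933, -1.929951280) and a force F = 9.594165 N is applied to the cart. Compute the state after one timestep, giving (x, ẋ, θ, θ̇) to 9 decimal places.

sinθ=0.034859869, cosθ=0.999392210
temp = (F + m·l·θ̇²·sinθ)/(M+m) = (9.594165 + 0.035821084)/1.664090 = 5.786938257
θ̈ = (g·sinθ − cosθ·temp)/(l·(4/3 − m·cos²θ/(M+m))) = -9.523765045
ẍ = temp − m·l·θ̈·cosθ/(M+m) = 7.364869622
Euler: x'=1.534458313+0.048883·-1.722771782=1.450244060, ẋ'=-1.722771782+0.048883·7.364869622=-1.362754860
       θ'=0.034866933+0.048883·-1.929951280=-0.059474875, θ̇'=-1.929951280+0.048883·-9.523765045=-2.395501487

(1.450244060, -1.362754860, -0.059474875, -2.395501487)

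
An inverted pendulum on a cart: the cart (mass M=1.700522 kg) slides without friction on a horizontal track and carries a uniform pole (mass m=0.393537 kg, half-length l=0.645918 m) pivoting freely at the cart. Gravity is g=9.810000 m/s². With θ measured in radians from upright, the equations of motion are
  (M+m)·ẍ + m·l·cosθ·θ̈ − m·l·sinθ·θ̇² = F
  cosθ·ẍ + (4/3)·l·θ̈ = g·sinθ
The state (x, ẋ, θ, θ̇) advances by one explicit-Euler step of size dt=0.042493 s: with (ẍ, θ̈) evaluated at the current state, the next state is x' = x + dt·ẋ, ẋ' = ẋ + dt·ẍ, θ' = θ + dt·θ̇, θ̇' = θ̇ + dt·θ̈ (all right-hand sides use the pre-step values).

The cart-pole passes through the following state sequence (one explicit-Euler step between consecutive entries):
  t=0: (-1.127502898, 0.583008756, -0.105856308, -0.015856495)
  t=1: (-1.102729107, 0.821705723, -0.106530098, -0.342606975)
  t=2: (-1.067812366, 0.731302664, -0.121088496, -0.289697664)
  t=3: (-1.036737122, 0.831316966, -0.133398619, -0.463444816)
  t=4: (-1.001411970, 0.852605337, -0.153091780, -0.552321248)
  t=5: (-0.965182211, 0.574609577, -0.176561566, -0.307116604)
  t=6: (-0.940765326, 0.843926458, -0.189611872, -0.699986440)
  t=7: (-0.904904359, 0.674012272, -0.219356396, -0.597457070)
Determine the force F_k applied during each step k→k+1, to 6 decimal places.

step 0→1:
  ẍ = (ẋ'−ẋ)/dt = (0.821705723−0.583008756)/0.042493 = 5.617324
  θ̈ = (θ̇'−θ̇)/dt = (-0.342606975−-0.015856495)/0.042493 = -7.689513
  sinθ=-0.105659, cosθ=0.994402
  F = (M+m)·ẍ + m·l·cosθ·θ̈ − m·l·sinθ·θ̇² = 11.763009 + -1.943677 − -0.000007 = 9.819339
step 1→2:
  ẍ = (ẋ'−ẋ)/dt = (0.731302664−0.821705723)/0.042493 = -2.127481
  θ̈ = (θ̇'−θ̇)/dt = (-0.289697664−-0.342606975)/0.042493 = 1.245130
  sinθ=-0.106329, cosθ=0.994331
  F = (M+m)·ẍ + m·l·cosθ·θ̈ − m·l·sinθ·θ̇² = -4.455071 + 0.314709 − -0.003173 = -4.137190
step 2→3:
  ẍ = (ẋ'−ẋ)/dt = (0.831316966−0.731302664)/0.042493 = 2.353665
  θ̈ = (θ̇'−θ̇)/dt = (-0.463444816−-0.289697664)/0.042493 = -4.088842
  sinθ=-0.120793, cosθ=0.992678
  F = (M+m)·ẍ + m·l·cosθ·θ̈ − m·l·sinθ·θ̇² = 4.928714 + -1.031743 − -0.002577 = 3.899548
step 3→4:
  ẍ = (ẋ'−ẋ)/dt = (0.852605337−0.831316966)/0.042493 = 0.500985
  θ̈ = (θ̇'−θ̇)/dt = (-0.552321248−-0.463444816)/0.042493 = -2.091555
  sinθ=-0.133003, cosθ=0.991116
  F = (M+m)·ẍ + m·l·cosθ·θ̈ − m·l·sinθ·θ̇² = 1.049093 + -0.526934 − -0.007261 = 0.529420
step 4→5:
  ẍ = (ẋ'−ẋ)/dt = (0.574609577−0.852605337)/0.042493 = -6.542154
  θ̈ = (θ̇'−θ̇)/dt = (-0.307116604−-0.552321248)/0.042493 = 5.770471
  sinθ=-0.152494, cosθ=0.988304
  F = (M+m)·ẍ + m·l·cosθ·θ̈ − m·l·sinθ·θ̇² = -13.699657 + 1.449656 − -0.011825 = -12.238176
step 5→6:
  ẍ = (ẋ'−ẋ)/dt = (0.843926458−0.574609577)/0.042493 = 6.337912
  θ̈ = (θ̇'−θ̇)/dt = (-0.699986440−-0.307116604)/0.042493 = -9.245519
  sinθ=-0.175646, cosθ=0.984453
  F = (M+m)·ẍ + m·l·cosθ·θ̈ − m·l·sinθ·θ̇² = 13.271961 + -2.313606 − -0.004211 = 10.962566
step 6→7:
  ẍ = (ẋ'−ẋ)/dt = (0.674012272−0.843926458)/0.042493 = -3.998639
  θ̈ = (θ̇'−θ̇)/dt = (-0.597457070−-0.699986440)/0.042493 = 2.412853
  sinθ=-0.188478, cosθ=0.982077
  F = (M+m)·ẍ + m·l·cosθ·θ̈ − m·l·sinθ·θ̇² = -8.373387 + 0.602337 − -0.023475 = -7.747575

F_0 = 9.819339 N
F_1 = -4.137190 N
F_2 = 3.899548 N
F_3 = 0.529420 N
F_4 = -12.238176 N
F_5 = 10.962566 N
F_6 = -7.747575 N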